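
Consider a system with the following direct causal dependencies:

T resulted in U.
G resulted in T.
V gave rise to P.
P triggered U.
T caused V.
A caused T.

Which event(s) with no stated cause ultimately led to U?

A, G

Tracing upstream from U: U ← T ← A.
A separate upstream branch: U ← T ← G.
Each of those chain origins has no stated cause.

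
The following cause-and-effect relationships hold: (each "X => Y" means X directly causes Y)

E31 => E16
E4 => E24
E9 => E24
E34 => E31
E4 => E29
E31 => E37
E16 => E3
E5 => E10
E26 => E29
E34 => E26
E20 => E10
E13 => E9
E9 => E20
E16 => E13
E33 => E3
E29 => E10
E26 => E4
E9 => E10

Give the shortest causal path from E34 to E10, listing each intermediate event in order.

E34 → E26
E26 → E29
E29 → E10
Length: 3 steps.

E34 → E26 → E29 → E10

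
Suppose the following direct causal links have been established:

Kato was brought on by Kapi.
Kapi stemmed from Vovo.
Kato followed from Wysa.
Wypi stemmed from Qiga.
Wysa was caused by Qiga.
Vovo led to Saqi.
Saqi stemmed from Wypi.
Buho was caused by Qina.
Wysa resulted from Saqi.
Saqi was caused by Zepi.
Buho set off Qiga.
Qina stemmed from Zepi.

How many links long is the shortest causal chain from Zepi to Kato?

3

Shortest chain: Zepi → Saqi → Wysa → Kato.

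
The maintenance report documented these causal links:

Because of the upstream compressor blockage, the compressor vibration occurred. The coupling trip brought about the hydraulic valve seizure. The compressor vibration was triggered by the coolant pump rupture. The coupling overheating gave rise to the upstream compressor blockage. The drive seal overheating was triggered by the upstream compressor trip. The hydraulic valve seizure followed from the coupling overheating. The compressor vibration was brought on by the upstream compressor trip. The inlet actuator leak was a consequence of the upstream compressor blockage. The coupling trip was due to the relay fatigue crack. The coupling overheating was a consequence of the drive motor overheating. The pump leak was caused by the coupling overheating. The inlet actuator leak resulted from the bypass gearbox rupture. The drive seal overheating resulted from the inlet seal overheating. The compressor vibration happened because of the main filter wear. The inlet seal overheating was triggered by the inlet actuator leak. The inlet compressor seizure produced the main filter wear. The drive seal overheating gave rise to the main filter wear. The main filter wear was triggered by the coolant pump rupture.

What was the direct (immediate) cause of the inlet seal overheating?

the inlet actuator leak

Upstream contributors include the bypass gearbox rupture, the drive motor overheating, the coupling overheating, the upstream compressor blockage, but only the inlet actuator leak feeds directly into the inlet seal overheating.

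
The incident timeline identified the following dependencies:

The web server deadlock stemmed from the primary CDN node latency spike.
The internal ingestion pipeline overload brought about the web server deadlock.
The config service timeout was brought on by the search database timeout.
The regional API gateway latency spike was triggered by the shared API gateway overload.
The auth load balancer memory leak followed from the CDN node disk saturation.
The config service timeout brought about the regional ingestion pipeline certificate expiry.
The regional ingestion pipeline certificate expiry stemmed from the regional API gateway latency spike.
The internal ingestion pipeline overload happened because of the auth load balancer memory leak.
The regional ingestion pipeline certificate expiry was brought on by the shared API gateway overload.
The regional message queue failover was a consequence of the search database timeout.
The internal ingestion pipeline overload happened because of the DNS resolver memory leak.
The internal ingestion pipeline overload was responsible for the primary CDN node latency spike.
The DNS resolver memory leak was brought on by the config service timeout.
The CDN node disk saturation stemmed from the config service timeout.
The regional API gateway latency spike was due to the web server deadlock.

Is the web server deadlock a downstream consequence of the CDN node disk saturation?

Yes

There is a causal chain: the CDN node disk saturation → the auth load balancer memory leak → the internal ingestion pipeline overload → the web server deadlock.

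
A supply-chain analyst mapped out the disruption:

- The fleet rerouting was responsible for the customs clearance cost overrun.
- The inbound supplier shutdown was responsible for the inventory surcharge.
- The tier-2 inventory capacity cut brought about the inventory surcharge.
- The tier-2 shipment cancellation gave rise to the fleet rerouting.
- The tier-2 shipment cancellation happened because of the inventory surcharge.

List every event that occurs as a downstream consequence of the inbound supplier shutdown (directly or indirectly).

Direct effects: the inventory surcharge.
2 steps out: the tier-2 shipment cancellation.
3 steps out: the fleet rerouting.
4 steps out: the customs clearance cost overrun.
Not reachable from it: the tier-2 inventory capacity cut.

the customs clearance cost overrun, the fleet rerouting, the inventory surcharge, the tier-2 shipment cancellation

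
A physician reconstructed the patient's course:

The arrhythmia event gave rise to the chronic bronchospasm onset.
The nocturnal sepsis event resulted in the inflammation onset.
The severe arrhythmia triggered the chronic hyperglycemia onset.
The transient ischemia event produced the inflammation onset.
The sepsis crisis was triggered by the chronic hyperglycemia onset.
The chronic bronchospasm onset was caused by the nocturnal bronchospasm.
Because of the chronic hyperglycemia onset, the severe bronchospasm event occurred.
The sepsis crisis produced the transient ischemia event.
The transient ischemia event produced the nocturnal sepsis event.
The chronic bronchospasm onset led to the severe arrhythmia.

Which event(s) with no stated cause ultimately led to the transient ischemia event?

the arrhythmia event, the nocturnal bronchospasm

Tracing upstream from the transient ischemia event: the transient ischemia event ← the sepsis crisis ← the chronic hyperglycemia onset ← the severe arrhythmia ← the chronic bronchospasm onset ← the arrhythmia event.
A separate upstream branch: the transient ischemia event ← the sepsis crisis ← the chronic hyperglycemia onset ← the severe arrhythmia ← the chronic bronchospasm onset ← the nocturnal bronchospasm.
Each of those chain origins has no stated cause.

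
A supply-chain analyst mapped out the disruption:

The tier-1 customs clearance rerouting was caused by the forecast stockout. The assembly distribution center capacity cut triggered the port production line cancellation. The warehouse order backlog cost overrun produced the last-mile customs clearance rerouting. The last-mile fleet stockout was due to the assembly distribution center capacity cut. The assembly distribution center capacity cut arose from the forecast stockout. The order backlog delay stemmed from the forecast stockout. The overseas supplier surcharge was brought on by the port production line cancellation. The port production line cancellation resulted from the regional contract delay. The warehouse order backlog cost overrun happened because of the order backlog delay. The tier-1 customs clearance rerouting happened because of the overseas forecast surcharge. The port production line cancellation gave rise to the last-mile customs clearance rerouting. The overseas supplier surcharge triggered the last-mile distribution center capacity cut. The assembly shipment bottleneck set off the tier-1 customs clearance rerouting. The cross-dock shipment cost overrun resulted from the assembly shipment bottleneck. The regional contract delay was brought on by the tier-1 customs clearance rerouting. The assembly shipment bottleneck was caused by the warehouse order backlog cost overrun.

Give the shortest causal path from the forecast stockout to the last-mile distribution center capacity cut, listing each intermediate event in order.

the forecast stockout → the assembly distribution center capacity cut → the port production line cancellation → the overseas supplier surcharge → the last-mile distribution center capacity cut

the forecast stockout → the assembly distribution center capacity cut
the assembly distribution center capacity cut → the port production line cancellation
the port production line cancellation → the overseas supplier surcharge
the overseas supplier surcharge → the last-mile distribution center capacity cut
Length: 4 steps.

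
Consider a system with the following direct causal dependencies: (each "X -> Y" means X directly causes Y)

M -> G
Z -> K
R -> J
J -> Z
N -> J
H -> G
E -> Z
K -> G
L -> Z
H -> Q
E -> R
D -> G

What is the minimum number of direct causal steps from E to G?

Shortest chain: E → Z → K → G.

3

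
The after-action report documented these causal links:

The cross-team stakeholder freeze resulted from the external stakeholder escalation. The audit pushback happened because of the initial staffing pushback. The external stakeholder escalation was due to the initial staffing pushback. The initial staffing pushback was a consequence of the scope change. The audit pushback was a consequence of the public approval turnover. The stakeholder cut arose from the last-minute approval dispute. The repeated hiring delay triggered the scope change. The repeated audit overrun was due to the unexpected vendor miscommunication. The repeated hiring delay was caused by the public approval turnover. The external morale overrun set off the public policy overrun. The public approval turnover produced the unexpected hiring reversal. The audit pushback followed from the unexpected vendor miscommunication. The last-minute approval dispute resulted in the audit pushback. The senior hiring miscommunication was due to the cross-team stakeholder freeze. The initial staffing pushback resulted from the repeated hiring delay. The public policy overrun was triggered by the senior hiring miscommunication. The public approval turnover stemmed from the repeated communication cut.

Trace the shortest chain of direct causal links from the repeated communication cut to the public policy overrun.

the repeated communication cut → the public approval turnover
the public approval turnover → the repeated hiring delay
the repeated hiring delay → the initial staffing pushback
the initial staffing pushback → the external stakeholder escalation
the external stakeholder escalation → the cross-team stakeholder freeze
the cross-team stakeholder freeze → the senior hiring miscommunication
the senior hiring miscommunication → the public policy overrun
Length: 7 steps.

the repeated communication cut → the public approval turnover → the repeated hiring delay → the initial staffing pushback → the external stakeholder escalation → the cross-team stakeholder freeze → the senior hiring miscommunication → the public policy overrun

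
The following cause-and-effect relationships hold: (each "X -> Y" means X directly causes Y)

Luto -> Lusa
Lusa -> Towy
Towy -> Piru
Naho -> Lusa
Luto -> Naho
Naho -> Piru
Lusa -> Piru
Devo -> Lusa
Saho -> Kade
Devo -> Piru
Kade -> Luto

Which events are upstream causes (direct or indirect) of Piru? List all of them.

Devo, Kade, Lusa, Luto, Naho, Saho, Towy

Immediate causes of Piru: Devo, Naho, Lusa, Towy.
Further upstream: Saho, Kade, Luto.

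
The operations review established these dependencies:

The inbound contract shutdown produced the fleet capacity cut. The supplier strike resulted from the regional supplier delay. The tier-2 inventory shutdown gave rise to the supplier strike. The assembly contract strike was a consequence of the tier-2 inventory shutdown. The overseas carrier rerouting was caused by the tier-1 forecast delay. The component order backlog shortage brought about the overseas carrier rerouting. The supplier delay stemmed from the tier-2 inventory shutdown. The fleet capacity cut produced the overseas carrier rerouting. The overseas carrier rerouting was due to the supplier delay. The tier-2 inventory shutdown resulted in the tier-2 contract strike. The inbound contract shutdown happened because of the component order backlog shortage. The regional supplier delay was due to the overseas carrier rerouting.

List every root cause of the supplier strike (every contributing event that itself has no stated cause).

Tracing upstream from the supplier strike: the supplier strike ← the regional supplier delay ← the overseas carrier rerouting ← the component order backlog shortage.
A separate upstream branch: the supplier strike ← the tier-2 inventory shutdown.
A separate upstream branch: the supplier strike ← the regional supplier delay ← the overseas carrier rerouting ← the tier-1 forecast delay.
Each of those chain origins has no stated cause.

the component order backlog shortage, the tier-1 forecast delay, the tier-2 inventory shutdown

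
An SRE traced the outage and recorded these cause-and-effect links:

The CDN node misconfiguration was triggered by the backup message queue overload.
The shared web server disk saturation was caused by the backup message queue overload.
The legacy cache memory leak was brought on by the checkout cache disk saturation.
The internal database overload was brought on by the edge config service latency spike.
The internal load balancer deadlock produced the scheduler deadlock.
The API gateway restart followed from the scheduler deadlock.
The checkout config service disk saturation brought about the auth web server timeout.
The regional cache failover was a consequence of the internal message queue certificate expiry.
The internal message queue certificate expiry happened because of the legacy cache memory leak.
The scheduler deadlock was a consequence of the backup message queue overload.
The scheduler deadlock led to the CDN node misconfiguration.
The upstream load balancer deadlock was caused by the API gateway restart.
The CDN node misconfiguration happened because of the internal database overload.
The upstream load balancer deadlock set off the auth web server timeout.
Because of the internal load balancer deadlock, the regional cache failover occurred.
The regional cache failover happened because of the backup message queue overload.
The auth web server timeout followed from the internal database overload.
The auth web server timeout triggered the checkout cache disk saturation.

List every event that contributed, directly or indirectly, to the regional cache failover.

Immediate causes of the regional cache failover: the backup message queue overload, the internal load balancer deadlock, the internal message queue certificate expiry.
Further upstream: the edge config service latency spike, the internal database overload, the scheduler deadlock, the API gateway restart, the upstream load balancer deadlock, the checkout config service disk saturation, the auth web server timeout, the checkout cache disk saturation, the legacy cache memory leak.

the API gateway restart, the auth web server timeout, the backup message queue overload, the checkout cache disk saturation, the checkout config service disk saturation, the edge config service latency spike, the internal database overload, the internal load balancer deadlock, the internal message queue certificate expiry, the legacy cache memory leak, the scheduler deadlock, the upstream load balancer deadlock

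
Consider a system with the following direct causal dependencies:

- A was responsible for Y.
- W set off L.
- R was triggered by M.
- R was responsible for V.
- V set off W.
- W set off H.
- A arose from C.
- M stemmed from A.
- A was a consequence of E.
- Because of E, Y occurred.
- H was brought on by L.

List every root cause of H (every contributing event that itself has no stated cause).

C, E

Tracing upstream from H: H ← W ← V ← R ← M ← A ← E.
A separate upstream branch: H ← W ← V ← R ← M ← A ← C.
Each of those chain origins has no stated cause.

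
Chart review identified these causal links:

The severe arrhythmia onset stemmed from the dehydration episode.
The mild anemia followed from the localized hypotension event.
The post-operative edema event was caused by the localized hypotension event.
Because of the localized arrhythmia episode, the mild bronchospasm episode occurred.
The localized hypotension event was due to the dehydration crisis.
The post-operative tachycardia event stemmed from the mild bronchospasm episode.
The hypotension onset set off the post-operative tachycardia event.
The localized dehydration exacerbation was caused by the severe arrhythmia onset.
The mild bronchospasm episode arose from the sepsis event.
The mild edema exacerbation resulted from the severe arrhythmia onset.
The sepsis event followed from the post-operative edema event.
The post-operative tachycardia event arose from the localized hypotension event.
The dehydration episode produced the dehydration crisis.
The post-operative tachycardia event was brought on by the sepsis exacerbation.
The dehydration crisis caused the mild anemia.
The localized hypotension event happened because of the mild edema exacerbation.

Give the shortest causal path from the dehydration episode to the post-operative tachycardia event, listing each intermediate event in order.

the dehydration episode → the dehydration crisis → the localized hypotension event → the post-operative tachycardia event

the dehydration episode → the dehydration crisis
the dehydration crisis → the localized hypotension event
the localized hypotension event → the post-operative tachycardia event
Length: 3 steps.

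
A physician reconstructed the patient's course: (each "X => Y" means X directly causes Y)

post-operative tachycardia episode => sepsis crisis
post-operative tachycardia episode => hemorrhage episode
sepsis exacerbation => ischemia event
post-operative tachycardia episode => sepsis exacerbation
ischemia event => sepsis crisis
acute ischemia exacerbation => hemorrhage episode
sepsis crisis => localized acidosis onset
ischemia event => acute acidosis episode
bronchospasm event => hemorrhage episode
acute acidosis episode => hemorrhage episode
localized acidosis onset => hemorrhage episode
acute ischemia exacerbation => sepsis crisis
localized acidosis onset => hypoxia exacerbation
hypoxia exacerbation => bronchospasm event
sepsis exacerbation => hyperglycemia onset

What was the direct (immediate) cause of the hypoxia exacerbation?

the localized acidosis onset

Upstream contributors include the post-operative tachycardia episode, the sepsis exacerbation, the acute ischemia exacerbation, the ischemia event, the sepsis crisis, but only the localized acidosis onset feeds directly into the hypoxia exacerbation.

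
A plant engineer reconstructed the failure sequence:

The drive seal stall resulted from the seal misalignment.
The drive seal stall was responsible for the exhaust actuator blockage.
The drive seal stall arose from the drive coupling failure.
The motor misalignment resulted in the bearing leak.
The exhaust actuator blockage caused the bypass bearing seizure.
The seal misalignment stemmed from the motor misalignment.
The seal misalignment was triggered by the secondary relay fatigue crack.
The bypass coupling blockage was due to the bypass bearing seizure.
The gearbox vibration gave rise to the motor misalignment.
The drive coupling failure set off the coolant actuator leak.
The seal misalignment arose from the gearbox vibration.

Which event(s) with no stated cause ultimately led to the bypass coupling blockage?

the drive coupling failure, the gearbox vibration, the secondary relay fatigue crack

Tracing upstream from the bypass coupling blockage: the bypass coupling blockage ← the bypass bearing seizure ← the exhaust actuator blockage ← the drive seal stall ← the drive coupling failure.
A separate upstream branch: the bypass coupling blockage ← the bypass bearing seizure ← the exhaust actuator blockage ← the drive seal stall ← the seal misalignment ← the gearbox vibration.
A separate upstream branch: the bypass coupling blockage ← the bypass bearing seizure ← the exhaust actuator blockage ← the drive seal stall ← the seal misalignment ← the secondary relay fatigue crack.
Each of those chain origins has no stated cause.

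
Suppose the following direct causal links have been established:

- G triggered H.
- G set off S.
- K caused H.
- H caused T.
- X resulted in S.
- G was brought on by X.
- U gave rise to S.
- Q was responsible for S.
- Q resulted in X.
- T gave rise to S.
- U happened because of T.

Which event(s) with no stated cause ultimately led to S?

K, Q

Tracing upstream from S: S ← Q.
A separate upstream branch: S ← T ← H ← K.
Each of those chain origins has no stated cause.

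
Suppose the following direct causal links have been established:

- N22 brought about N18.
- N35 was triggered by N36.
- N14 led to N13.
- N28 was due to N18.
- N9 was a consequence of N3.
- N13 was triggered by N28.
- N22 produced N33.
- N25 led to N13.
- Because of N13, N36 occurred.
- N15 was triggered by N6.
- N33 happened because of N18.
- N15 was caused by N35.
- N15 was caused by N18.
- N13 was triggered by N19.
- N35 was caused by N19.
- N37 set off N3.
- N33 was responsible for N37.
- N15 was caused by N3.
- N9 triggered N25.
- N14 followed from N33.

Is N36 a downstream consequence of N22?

There is a causal chain: N22 → N18 → N28 → N13 → N36.

Yes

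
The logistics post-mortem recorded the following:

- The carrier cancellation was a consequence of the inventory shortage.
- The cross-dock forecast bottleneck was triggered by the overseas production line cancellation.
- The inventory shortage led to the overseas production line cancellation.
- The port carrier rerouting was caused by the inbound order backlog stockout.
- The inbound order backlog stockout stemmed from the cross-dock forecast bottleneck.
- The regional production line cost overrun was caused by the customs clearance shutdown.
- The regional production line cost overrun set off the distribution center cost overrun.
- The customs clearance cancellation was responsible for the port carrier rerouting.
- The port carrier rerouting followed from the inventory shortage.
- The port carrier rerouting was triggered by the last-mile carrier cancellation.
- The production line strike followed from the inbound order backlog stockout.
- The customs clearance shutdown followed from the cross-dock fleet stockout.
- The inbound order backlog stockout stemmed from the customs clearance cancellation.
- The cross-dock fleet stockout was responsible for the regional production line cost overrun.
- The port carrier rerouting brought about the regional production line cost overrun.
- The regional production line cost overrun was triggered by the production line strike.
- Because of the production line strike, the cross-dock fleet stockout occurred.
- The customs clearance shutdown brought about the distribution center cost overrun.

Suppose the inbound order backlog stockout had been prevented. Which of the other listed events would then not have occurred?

the cross-dock fleet stockout, the customs clearance shutdown, the production line strike

Downstream of the inbound order backlog stockout: the port carrier rerouting, the production line strike, the cross-dock fleet stockout, the customs clearance shutdown, the regional production line cost overrun, the distribution center cost overrun.
Of those, still caused via another path: the port carrier rerouting, the regional production line cost overrun, the distribution center cost overrun.
The remainder have no surviving cause.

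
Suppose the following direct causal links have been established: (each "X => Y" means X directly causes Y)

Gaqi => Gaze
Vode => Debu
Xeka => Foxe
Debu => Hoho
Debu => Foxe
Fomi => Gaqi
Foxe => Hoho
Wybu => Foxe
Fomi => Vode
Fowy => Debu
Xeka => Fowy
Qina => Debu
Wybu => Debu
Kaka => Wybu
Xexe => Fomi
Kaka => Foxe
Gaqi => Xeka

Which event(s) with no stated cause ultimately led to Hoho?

Kaka, Qina, Xexe

Tracing upstream from Hoho: Hoho ← Debu ← Vode ← Fomi ← Xexe.
A separate upstream branch: Hoho ← Foxe ← Kaka.
A separate upstream branch: Hoho ← Debu ← Qina.
Each of those chain origins has no stated cause.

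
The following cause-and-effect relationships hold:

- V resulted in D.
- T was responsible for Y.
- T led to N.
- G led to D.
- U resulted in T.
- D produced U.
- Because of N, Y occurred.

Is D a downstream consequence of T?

T leads to N, Y; D is not among them.

No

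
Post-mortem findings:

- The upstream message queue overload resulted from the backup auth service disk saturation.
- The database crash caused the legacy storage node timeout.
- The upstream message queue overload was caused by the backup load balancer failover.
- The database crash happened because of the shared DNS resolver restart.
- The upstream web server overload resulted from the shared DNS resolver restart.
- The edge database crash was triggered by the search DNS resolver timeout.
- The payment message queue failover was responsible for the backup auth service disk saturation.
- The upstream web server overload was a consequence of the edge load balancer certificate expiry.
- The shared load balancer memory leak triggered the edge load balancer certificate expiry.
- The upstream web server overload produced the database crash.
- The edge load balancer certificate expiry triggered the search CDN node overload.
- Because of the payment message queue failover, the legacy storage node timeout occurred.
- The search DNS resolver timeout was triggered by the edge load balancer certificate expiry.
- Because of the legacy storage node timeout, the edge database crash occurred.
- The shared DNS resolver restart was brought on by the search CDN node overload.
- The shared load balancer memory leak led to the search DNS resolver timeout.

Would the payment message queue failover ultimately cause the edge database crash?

Yes

There is a causal chain: the payment message queue failover → the legacy storage node timeout → the edge database crash.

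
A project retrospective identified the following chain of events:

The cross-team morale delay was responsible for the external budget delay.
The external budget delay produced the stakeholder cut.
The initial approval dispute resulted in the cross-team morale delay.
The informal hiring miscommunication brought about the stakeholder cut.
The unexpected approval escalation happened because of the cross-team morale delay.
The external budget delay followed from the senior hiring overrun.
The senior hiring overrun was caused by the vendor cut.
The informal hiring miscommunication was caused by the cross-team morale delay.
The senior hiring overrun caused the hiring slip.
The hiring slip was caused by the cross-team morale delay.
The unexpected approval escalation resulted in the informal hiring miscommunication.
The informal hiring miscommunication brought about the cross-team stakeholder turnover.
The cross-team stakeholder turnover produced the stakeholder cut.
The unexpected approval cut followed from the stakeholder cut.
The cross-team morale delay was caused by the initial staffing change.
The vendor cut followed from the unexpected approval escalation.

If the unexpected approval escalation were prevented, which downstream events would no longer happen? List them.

the senior hiring overrun, the vendor cut

Downstream of the unexpected approval escalation: the vendor cut, the informal hiring miscommunication, the senior hiring overrun, the cross-team stakeholder turnover, the hiring slip, the external budget delay, the stakeholder cut, the unexpected approval cut.
Of those, still caused via another path: the informal hiring miscommunication, the cross-team stakeholder turnover, the hiring slip, the external budget delay, the stakeholder cut, the unexpected approval cut.
The remainder have no surviving cause.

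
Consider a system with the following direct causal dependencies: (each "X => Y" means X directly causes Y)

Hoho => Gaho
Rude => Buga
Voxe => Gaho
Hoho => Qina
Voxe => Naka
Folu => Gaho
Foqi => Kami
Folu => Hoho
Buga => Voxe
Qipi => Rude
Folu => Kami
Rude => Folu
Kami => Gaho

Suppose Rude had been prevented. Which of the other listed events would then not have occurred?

Buga, Folu, Hoho, Naka, Qina, Voxe

Downstream of Rude: Buga, Folu, Voxe, Hoho, Kami, Qina, Naka, Gaho.
Of those, still caused via another path: Kami, Gaho.
The remainder have no surviving cause.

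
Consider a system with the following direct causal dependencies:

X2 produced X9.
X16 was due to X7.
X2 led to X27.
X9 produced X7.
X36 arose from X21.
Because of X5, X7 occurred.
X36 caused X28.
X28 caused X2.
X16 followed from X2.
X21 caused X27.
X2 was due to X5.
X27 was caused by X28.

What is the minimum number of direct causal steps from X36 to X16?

Shortest chain: X36 → X28 → X2 → X16.

3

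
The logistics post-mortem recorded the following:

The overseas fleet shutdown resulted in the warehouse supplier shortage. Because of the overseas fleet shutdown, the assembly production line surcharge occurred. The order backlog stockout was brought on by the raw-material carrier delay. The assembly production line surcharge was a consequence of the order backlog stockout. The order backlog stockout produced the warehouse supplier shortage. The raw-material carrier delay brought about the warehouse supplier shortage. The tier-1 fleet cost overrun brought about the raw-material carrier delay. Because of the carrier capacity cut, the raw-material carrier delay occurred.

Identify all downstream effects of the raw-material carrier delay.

the assembly production line surcharge, the order backlog stockout, the warehouse supplier shortage

Direct effects: the order backlog stockout, the warehouse supplier shortage.
2 steps out: the assembly production line surcharge.
Not reachable from it: the overseas fleet shutdown, the tier-1 fleet cost overrun, the carrier capacity cut.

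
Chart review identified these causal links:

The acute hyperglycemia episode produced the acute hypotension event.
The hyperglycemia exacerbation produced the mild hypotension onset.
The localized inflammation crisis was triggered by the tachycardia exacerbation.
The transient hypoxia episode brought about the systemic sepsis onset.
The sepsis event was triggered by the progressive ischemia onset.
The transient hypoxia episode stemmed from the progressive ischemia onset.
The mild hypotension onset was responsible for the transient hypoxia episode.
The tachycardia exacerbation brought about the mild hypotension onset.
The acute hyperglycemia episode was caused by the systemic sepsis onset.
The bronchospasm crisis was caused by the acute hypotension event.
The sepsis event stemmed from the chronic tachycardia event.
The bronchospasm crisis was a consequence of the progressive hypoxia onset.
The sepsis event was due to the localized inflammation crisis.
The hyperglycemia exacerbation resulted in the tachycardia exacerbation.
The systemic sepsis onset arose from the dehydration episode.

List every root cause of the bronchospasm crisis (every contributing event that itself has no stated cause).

the dehydration episode, the hyperglycemia exacerbation, the progressive hypoxia onset, the progressive ischemia onset

Tracing upstream from the bronchospasm crisis: the bronchospasm crisis ← the acute hypotension event ← the acute hyperglycemia episode ← the systemic sepsis onset ← the dehydration episode.
A separate upstream branch: the bronchospasm crisis ← the acute hypotension event ← the acute hyperglycemia episode ← the systemic sepsis onset ← the transient hypoxia episode ← the mild hypotension onset ← the hyperglycemia exacerbation.
A separate upstream branch: the bronchospasm crisis ← the acute hypotension event ← the acute hyperglycemia episode ← the systemic sepsis onset ← the transient hypoxia episode ← the progressive ischemia onset.
A separate upstream branch: the bronchospasm crisis ← the progressive hypoxia onset.
Each of those chain origins has no stated cause.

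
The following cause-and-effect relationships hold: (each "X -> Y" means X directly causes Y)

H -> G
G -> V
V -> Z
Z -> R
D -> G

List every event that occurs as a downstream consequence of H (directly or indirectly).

G, R, V, Z

Direct effects: G.
2 steps out: V.
3 steps out: Z.
4 steps out: R.
Not reachable from it: D.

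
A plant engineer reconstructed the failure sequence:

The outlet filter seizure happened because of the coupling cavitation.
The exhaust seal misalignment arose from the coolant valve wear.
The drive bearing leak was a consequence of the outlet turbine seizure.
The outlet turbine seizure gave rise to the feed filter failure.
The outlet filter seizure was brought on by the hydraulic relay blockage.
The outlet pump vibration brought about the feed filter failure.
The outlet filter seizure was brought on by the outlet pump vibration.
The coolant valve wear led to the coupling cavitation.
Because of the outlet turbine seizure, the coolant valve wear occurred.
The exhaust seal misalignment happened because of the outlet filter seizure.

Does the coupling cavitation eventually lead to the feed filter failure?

No

The coupling cavitation leads to the outlet filter seizure, the exhaust seal misalignment; the feed filter failure is not among them.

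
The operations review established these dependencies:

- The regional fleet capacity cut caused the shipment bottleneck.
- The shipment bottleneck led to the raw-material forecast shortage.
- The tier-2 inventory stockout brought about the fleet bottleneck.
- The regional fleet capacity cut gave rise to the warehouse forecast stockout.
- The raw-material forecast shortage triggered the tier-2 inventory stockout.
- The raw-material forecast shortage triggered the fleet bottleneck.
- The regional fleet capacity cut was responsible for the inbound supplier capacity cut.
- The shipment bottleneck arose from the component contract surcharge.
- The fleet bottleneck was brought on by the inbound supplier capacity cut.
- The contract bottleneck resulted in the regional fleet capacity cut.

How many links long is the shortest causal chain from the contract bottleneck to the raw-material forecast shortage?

3

Shortest chain: the contract bottleneck → the regional fleet capacity cut → the shipment bottleneck → the raw-material forecast shortage.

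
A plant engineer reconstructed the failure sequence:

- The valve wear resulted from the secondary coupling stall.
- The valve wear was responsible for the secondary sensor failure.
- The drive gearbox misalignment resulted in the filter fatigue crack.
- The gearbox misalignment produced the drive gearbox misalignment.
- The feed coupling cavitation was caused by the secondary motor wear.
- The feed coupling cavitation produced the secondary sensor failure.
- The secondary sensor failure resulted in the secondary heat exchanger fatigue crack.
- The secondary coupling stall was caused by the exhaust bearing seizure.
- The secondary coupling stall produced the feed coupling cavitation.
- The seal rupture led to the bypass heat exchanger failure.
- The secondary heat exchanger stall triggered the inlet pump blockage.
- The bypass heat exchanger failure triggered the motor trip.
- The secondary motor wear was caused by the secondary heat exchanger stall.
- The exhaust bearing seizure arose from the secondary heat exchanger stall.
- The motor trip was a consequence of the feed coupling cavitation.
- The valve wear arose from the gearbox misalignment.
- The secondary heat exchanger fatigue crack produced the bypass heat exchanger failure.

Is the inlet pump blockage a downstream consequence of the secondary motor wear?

No

The secondary motor wear leads to the feed coupling cavitation, the secondary sensor failure, the secondary heat exchanger fatigue crack, the bypass heat exchanger failure, the motor trip; the inlet pump blockage is not among them.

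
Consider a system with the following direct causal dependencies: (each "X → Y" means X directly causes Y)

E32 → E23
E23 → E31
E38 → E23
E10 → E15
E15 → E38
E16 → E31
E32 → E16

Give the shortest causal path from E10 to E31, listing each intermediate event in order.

E10 → E15 → E38 → E23 → E31

E10 → E15
E15 → E38
E38 → E23
E23 → E31
Length: 4 steps.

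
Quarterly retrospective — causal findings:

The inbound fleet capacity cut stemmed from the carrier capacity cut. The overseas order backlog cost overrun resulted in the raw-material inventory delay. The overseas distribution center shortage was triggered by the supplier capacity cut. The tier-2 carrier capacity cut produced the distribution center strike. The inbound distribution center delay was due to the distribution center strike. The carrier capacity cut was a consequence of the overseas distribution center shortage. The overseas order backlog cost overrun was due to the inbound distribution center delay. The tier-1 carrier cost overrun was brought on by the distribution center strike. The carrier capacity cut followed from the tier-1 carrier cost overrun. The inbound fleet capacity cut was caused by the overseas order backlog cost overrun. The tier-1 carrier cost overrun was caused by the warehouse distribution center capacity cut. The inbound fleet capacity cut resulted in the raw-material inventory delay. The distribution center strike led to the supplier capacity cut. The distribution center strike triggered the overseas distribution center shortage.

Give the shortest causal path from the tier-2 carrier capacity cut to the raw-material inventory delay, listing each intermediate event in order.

the tier-2 carrier capacity cut → the distribution center strike
the distribution center strike → the inbound distribution center delay
the inbound distribution center delay → the overseas order backlog cost overrun
the overseas order backlog cost overrun → the raw-material inventory delay
Length: 4 steps.

the tier-2 carrier capacity cut → the distribution center strike → the inbound distribution center delay → the overseas order backlog cost overrun → the raw-material inventory delay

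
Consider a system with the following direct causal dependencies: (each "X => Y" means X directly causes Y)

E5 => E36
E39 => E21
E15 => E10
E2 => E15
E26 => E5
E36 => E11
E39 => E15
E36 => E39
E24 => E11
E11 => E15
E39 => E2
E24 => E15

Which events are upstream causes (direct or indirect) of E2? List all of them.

E26, E36, E39, E5

Immediate cause of E2: E39.
Further upstream: E26, E5, E36.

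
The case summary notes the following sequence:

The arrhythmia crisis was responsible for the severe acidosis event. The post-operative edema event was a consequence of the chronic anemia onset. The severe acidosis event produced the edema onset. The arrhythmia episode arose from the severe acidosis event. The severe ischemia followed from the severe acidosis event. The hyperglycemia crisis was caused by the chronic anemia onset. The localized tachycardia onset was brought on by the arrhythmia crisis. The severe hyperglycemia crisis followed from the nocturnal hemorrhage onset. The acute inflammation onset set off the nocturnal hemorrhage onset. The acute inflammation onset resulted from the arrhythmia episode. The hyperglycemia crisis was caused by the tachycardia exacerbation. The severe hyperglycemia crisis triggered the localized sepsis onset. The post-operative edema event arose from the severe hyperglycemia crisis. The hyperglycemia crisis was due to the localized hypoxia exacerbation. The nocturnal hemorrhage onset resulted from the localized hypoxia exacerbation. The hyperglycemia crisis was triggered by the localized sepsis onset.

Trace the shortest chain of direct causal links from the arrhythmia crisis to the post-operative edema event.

the arrhythmia crisis → the severe acidosis event → the arrhythmia episode → the acute inflammation onset → the nocturnal hemorrhage onset → the severe hyperglycemia crisis → the post-operative edema event

the arrhythmia crisis → the severe acidosis event
the severe acidosis event → the arrhythmia episode
the arrhythmia episode → the acute inflammation onset
the acute inflammation onset → the nocturnal hemorrhage onset
the nocturnal hemorrhage onset → the severe hyperglycemia crisis
the severe hyperglycemia crisis → the post-operative edema event
Length: 6 steps.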